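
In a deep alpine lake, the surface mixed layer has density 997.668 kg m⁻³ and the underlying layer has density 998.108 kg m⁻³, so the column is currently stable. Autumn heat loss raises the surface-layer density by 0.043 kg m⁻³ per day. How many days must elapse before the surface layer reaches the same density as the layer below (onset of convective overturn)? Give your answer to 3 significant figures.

Density deficit of the surface layer: 998.108 − 997.668 = 0.44 kg m⁻³.
Required change = 0.44 / 0.043 = 10.2 days.

10.2 days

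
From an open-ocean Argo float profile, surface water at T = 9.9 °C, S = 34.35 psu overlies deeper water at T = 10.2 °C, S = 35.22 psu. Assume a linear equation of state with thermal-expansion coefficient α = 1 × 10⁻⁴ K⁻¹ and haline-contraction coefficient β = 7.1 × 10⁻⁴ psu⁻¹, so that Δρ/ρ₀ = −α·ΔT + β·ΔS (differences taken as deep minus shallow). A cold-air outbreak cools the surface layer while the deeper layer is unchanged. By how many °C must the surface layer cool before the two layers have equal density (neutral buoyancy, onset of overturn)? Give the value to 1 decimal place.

5.9 °C

Neutral buoyancy requires Δρ = 0, i.e. −α(T_deep − T_surf′) + β(S_deep − S_surf) = 0.
T_surf′ = T_deep − (β/α)·ΔS = 10.2 − (7.1 × 10⁻⁴/1 × 10⁻⁴)·(+0.87) = 4.023 °C.
Cooling required: 9.9 − (4.023) = 5.877 °C.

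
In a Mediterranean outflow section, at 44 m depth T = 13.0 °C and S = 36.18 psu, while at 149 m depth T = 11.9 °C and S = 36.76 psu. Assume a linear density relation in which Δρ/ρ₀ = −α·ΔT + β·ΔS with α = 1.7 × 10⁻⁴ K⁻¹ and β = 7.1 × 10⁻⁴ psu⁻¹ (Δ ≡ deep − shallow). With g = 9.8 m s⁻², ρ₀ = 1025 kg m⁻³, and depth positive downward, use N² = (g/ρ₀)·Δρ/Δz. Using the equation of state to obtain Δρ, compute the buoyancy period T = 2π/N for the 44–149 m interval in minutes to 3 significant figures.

ΔT = -1.1 K, ΔS = +0.58 psu (deep − shallow).
Δρ/ρ₀ = −αΔT + βΔS = 1.87 × 10⁻⁴ + 4.118 × 10⁻⁴ = 5.988 × 10⁻⁴, so Δρ ≈ 0.6138 kg m⁻³.
N² = (g/ρ₀)·Δρ/Δz = g·(Δρ/ρ₀)/Δz = 9.8 × 5.988 × 10⁻⁴ / 105 = 5.5888 × 10⁻⁵ s⁻².
N = √(5.5888 × 10⁻⁵) = 7.4758 × 10⁻³ rad s⁻¹ → T = 2π/N = 840.47 s = 14.008 min ≈ 14.0 min.

14.0 min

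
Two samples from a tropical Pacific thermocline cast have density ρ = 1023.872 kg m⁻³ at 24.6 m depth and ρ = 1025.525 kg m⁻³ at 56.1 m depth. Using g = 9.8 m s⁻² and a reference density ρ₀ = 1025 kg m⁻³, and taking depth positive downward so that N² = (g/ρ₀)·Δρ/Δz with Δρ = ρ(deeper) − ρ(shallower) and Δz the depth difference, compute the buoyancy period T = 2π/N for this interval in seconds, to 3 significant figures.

281 s

Δρ = 1025.525 − 1023.872 = 1.653 kg m⁻³ over Δz = 56.1 − 24.6 = 31.5 m.
N² = (9.8/1025) × (1.653/31.5) = 5.0172 × 10⁻⁴ s⁻².
N = √(5.0172 × 10⁻⁴) = 0.022399 rad s⁻¹, so T = 2π/N = 280.51 s ≈ 281 s.
Since Δρ > 0 the layer is stably stratified.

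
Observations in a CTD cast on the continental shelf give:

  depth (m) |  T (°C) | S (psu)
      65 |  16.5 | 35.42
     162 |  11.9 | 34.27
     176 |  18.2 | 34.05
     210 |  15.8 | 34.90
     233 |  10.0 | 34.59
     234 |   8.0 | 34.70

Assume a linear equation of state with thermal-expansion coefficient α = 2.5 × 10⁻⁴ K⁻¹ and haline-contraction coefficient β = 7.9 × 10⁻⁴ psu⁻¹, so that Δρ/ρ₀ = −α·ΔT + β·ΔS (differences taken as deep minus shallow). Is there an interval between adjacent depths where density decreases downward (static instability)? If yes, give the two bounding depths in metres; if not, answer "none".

162–176 m

Evaluate Δρ/ρ₀ = −αΔT + βΔS across each adjacent pair:
  65–162 m: −αΔT+βΔS = −(2.5 × 10⁻⁴)(-4.6)+(7.9 × 10⁻⁴)(-1.15) = 2.4 × 10⁻⁴ → stable
  162–176 m: −αΔT+βΔS = −(2.5 × 10⁻⁴)(+6.3)+(7.9 × 10⁻⁴)(-0.22) = -1.7 × 10⁻³ → UNSTABLE
  176–210 m: −αΔT+βΔS = −(2.5 × 10⁻⁴)(-2.4)+(7.9 × 10⁻⁴)(+0.85) = 1.3 × 10⁻³ → stable
  210–233 m: −αΔT+βΔS = −(2.5 × 10⁻⁴)(-5.8)+(7.9 × 10⁻⁴)(-0.31) = 1.2 × 10⁻³ → stable
  233–234 m: −αΔT+βΔS = −(2.5 × 10⁻⁴)(-2.0)+(7.9 × 10⁻⁴)(+0.11) = 5.9 × 10⁻⁴ → stable
The 162–176 m interval has Δρ < 0: lighter water underlies denser water.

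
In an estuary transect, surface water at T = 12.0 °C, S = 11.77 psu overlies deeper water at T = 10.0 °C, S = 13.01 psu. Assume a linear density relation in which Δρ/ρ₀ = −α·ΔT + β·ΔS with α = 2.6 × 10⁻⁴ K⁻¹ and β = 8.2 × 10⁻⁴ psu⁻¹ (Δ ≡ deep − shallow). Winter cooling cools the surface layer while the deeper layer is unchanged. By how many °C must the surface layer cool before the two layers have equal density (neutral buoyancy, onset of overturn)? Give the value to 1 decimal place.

5.9 °C

Neutral buoyancy requires Δρ = 0, i.e. −α(T_deep − T_surf′) + β(S_deep − S_surf) = 0.
T_surf′ = T_deep − (β/α)·ΔS = 10.0 − (8.2 × 10⁻⁴/2.6 × 10⁻⁴)·(+1.24) = 6.089 °C.
Cooling required: 12.0 − (6.089) = 5.911 °C.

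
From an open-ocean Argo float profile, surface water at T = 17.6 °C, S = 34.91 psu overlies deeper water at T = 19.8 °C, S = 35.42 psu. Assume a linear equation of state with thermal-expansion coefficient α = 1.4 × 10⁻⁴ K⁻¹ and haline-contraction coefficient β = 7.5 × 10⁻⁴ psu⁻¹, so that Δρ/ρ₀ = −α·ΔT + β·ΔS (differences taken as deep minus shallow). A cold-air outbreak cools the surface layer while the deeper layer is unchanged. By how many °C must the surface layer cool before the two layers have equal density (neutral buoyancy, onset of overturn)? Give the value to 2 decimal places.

Neutral buoyancy requires Δρ = 0, i.e. −α(T_deep − T_surf′) + β(S_deep − S_surf) = 0.
T_surf′ = T_deep − (β/α)·ΔS = 19.8 − (7.5 × 10⁻⁴/1.4 × 10⁻⁴)·(+0.51) = 17.0679 °C.
Cooling required: 17.6 − (17.0679) = 0.5321 °C.

0.53 °C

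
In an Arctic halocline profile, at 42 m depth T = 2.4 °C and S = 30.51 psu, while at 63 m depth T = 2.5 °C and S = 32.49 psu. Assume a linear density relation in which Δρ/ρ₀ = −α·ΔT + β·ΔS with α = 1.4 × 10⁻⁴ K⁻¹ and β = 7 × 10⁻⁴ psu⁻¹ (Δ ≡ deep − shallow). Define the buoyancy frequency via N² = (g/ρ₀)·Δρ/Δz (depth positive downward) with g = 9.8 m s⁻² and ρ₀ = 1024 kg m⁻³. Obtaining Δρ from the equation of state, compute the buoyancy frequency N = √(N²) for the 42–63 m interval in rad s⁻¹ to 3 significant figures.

0.0253 rad s⁻¹

ΔT = +0.1 K, ΔS = +1.98 psu (deep − shallow).
Δρ/ρ₀ = −αΔT + βΔS = -1.40 × 10⁻⁵ + 1.386 × 10⁻³ = 1.372 × 10⁻³, so Δρ ≈ 1.405 kg m⁻³.
N² = (g/ρ₀)·Δρ/Δz = g·(Δρ/ρ₀)/Δz = 9.8 × 1.372 × 10⁻³ / 21 = 6.4027 × 10⁻⁴ s⁻².
N = √(6.4027 × 10⁻⁴) = 0.025304 rad s⁻¹ ≈ 0.0253 rad s⁻¹.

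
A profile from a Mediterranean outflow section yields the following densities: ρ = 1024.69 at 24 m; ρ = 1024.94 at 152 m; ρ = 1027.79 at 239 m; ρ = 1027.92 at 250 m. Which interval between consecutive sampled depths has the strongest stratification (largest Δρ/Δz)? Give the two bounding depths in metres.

Compute the density gradient over each adjacent pair:
  24–152 m: Δρ/Δz = 0.25/128 = 2.0 × 10⁻³ kg m⁻⁴
  152–239 m: Δρ/Δz = 2.85/87 = 0.033 kg m⁻⁴
  239–250 m: Δρ/Δz = 0.13/11 = 0.012 kg m⁻⁴
The largest gradient is in the 152–239 m interval — the pycnocline.

152–239 m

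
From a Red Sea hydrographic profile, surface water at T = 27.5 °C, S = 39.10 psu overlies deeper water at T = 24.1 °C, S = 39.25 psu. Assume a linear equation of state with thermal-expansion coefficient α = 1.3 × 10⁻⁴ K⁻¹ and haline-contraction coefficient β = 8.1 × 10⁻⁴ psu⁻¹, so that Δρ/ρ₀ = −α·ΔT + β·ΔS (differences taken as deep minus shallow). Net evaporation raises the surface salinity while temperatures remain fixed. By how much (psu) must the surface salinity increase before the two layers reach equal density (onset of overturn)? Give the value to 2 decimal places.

Neutral buoyancy requires −α(T_deep − T_surf) + β(S_deep − S_surf′) = 0.
S_surf′ = S_deep − (α/β)·ΔT = 39.25 − (1.3 × 10⁻⁴/8.1 × 10⁻⁴)·(-3.4) = 39.7957 psu.
Increase required: 39.7957 − 39.10 = 0.6957 psu.

0.70 psu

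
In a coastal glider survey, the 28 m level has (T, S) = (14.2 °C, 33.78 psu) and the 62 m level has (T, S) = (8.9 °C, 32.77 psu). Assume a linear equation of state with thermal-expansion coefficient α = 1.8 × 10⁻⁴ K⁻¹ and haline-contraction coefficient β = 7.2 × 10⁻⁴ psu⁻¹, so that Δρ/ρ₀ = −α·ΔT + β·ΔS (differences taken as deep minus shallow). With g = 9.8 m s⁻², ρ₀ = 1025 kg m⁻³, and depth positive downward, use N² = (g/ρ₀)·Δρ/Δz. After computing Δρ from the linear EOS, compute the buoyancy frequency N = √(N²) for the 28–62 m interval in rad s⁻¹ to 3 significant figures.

8.09 × 10⁻³ rad s⁻¹

ΔT = -5.3 K, ΔS = -1.01 psu (deep − shallow).
Δρ/ρ₀ = −αΔT + βΔS = 9.54 × 10⁻⁴ − 7.272 × 10⁻⁴ = 2.268 × 10⁻⁴, so Δρ ≈ 0.2325 kg m⁻³.
N² = (g/ρ₀)·Δρ/Δz = g·(Δρ/ρ₀)/Δz = 9.8 × 2.268 × 10⁻⁴ / 34 = 6.5372 × 10⁻⁵ s⁻².
N = √(6.5372 × 10⁻⁵) = 8.0853 × 10⁻³ rad s⁻¹ ≈ 8.09 × 10⁻³ rad s⁻¹.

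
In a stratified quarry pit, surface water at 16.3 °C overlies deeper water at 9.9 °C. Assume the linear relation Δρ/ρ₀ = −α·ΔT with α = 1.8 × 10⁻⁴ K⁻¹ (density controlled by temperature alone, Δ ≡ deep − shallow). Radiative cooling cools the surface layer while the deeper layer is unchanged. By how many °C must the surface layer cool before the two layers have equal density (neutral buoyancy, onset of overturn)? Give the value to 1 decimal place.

With temperature the only control, equal density requires T_surf′ = T_deep.
T_surf′ = 9.9 °C.
Cooling required: 16.3 − 9.9 = 6.4 °C.

6.4 °C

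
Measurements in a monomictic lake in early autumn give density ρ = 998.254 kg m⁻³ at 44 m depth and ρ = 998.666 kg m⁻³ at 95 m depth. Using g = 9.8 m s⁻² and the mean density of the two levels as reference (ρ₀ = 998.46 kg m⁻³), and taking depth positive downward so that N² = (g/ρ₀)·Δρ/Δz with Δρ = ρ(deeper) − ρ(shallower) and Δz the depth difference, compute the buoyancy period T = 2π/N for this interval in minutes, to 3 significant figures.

Δρ = 998.666 − 998.254 = 0.412 kg m⁻³ over Δz = 95 − 44 = 51 m.
N² = (9.8/998.46) × (0.412/51) = 7.9291 × 10⁻⁵ s⁻².
N = √(7.9291 × 10⁻⁵) = 8.9045 × 10⁻³ rad s⁻¹, so T = 2π/N = 705.62 s = 11.760 min ≈ 11.8 min.

11.8 min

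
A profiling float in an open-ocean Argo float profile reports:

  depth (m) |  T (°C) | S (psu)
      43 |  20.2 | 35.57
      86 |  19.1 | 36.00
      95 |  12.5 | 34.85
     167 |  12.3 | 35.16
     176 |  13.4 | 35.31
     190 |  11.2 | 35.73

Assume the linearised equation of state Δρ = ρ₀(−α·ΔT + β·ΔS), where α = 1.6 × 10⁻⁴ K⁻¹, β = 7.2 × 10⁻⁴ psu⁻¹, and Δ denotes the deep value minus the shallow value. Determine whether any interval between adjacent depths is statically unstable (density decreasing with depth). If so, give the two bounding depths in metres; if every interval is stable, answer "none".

Evaluate Δρ/ρ₀ = −αΔT + βΔS across each adjacent pair:
  43–86 m: −αΔT+βΔS = −(1.6 × 10⁻⁴)(-1.1)+(7.2 × 10⁻⁴)(+0.43) = 4.9 × 10⁻⁴ → stable
  86–95 m: −αΔT+βΔS = −(1.6 × 10⁻⁴)(-6.6)+(7.2 × 10⁻⁴)(-1.15) = 2.3 × 10⁻⁴ → stable
  95–167 m: −αΔT+βΔS = −(1.6 × 10⁻⁴)(-0.2)+(7.2 × 10⁻⁴)(+0.31) = 2.6 × 10⁻⁴ → stable
  167–176 m: −αΔT+βΔS = −(1.6 × 10⁻⁴)(+1.1)+(7.2 × 10⁻⁴)(+0.15) = -6.8 × 10⁻⁵ → UNSTABLE
  176–190 m: −αΔT+βΔS = −(1.6 × 10⁻⁴)(-2.2)+(7.2 × 10⁻⁴)(+0.42) = 6.5 × 10⁻⁴ → stable
The 167–176 m interval has Δρ < 0: lighter water underlies denser water.

167–176 m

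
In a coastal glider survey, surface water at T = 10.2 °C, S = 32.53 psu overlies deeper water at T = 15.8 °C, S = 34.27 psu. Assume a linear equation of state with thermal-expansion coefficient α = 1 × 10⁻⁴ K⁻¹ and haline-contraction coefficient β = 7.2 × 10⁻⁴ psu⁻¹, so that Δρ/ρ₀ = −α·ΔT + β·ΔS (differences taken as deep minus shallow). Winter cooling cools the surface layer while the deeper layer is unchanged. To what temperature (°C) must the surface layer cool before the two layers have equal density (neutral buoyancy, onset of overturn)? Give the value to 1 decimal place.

Neutral buoyancy requires Δρ = 0, i.e. −α(T_deep − T_surf′) + β(S_deep − S_surf) = 0.
T_surf′ = T_deep − (β/α)·ΔS = 15.8 − (7.2 × 10⁻⁴/1 × 10⁻⁴)·(+1.74) = 3.272 °C.
Cooling required: 10.2 − (3.272) = 6.928 °C.

3.3 °C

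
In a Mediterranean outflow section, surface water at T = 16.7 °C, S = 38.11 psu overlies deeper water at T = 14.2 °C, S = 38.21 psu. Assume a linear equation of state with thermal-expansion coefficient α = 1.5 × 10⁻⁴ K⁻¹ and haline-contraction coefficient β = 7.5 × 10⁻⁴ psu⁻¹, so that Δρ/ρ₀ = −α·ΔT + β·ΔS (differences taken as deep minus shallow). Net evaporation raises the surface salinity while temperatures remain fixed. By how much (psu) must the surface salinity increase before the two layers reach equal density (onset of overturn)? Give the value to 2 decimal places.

Neutral buoyancy requires −α(T_deep − T_surf) + β(S_deep − S_surf′) = 0.
S_surf′ = S_deep − (α/β)·ΔT = 38.21 − (1.5 × 10⁻⁴/7.5 × 10⁻⁴)·(-2.5) = 38.7100 psu.
Increase required: 38.7100 − 38.11 = 0.6000 psu.

0.60 psu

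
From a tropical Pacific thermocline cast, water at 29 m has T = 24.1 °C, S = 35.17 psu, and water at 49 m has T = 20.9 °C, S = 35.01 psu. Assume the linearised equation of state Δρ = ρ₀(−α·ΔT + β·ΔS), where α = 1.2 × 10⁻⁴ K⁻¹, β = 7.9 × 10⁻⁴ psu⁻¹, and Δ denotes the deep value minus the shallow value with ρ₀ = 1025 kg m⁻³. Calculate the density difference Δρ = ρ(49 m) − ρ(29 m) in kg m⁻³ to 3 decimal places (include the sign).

ΔT = -3.2 K, ΔS = -0.16 psu (deep − shallow).
Δρ/ρ₀ = −(1.2 × 10⁻⁴)(-3.2) + (7.9 × 10⁻⁴)(-0.16) = 2.576 × 10⁻⁴.
Δρ = 1025 × (2.576 × 10⁻⁴) = +0.264 kg m⁻³.
Positive Δρ: denser below, stable.

+0.264 kg m⁻³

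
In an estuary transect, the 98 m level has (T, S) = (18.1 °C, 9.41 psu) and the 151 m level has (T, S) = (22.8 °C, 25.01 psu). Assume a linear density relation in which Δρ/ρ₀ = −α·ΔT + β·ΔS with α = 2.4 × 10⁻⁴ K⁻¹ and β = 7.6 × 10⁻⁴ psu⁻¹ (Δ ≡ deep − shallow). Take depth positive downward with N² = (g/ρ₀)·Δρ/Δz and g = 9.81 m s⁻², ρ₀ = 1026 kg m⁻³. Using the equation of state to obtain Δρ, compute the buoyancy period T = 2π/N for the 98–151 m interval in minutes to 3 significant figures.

ΔT = +4.7 K, ΔS = +15.60 psu (deep − shallow).
Δρ/ρ₀ = −αΔT + βΔS = -1.128 × 10⁻³ + 0.011856 = 0.010728, so Δρ ≈ 11.01 kg m⁻³.
N² = (g/ρ₀)·Δρ/Δz = g·(Δρ/ρ₀)/Δz = 9.81 × 0.010728 / 53 = 1.9857 × 10⁻³ s⁻².
N = √(1.9857 × 10⁻³) = 0.044561 rad s⁻¹ → T = 2π/N = 141.00 s = 2.3500 min ≈ 2.35 min.

2.35 min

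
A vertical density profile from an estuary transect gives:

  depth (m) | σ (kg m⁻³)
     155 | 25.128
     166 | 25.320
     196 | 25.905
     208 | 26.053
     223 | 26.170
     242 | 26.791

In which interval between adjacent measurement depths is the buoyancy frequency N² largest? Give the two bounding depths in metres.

223–242 m

Compute the density gradient over each adjacent pair:
  155–166 m: Δρ/Δz = 0.192/11 = 0.017 kg m⁻⁴
  166–196 m: Δρ/Δz = 0.585/30 = 0.019 kg m⁻⁴
  196–208 m: Δρ/Δz = 0.148/12 = 0.012 kg m⁻⁴
  208–223 m: Δρ/Δz = 0.117/15 = 7.8 × 10⁻³ kg m⁻⁴
  223–242 m: Δρ/Δz = 0.621/19 = 0.033 kg m⁻⁴
The largest gradient is in the 223–242 m interval — the pycnocline.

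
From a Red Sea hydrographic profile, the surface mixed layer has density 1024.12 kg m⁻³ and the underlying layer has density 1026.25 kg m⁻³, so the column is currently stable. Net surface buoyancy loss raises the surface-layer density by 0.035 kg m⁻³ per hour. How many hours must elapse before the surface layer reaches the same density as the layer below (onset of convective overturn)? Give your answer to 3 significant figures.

60.9 hours

Density deficit of the surface layer: 1026.25 − 1024.12 = 2.13 kg m⁻³.
Required change = 2.13 / 0.035 = 60.9 hours.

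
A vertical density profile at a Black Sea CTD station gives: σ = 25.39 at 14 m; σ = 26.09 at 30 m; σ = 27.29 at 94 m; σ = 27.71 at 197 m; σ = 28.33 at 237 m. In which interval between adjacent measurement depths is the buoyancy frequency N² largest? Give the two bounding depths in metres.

Compute the density gradient over each adjacent pair:
  14–30 m: Δρ/Δz = 0.70/16 = 0.044 kg m⁻⁴
  30–94 m: Δρ/Δz = 1.20/64 = 0.019 kg m⁻⁴
  94–197 m: Δρ/Δz = 0.42/103 = 4.1 × 10⁻³ kg m⁻⁴
  197–237 m: Δρ/Δz = 0.62/40 = 0.015 kg m⁻⁴
The largest gradient is in the 14–30 m interval — the pycnocline.

14–30 m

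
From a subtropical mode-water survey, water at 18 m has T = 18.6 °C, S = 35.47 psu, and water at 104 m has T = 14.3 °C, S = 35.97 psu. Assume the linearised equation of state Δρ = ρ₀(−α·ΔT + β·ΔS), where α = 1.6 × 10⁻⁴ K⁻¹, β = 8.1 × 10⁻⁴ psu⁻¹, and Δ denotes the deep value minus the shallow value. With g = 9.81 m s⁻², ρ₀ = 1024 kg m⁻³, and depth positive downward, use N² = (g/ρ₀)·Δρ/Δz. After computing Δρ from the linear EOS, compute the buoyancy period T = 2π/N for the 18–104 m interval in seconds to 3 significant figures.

563 s

ΔT = -4.3 K, ΔS = +0.50 psu (deep − shallow).
Δρ/ρ₀ = −αΔT + βΔS = 6.88 × 10⁻⁴ + 4.05 × 10⁻⁴ = 1.093 × 10⁻³, so Δρ ≈ 1.119 kg m⁻³.
N² = (g/ρ₀)·Δρ/Δz = g·(Δρ/ρ₀)/Δz = 9.81 × 1.093 × 10⁻³ / 86 = 1.2468 × 10⁻⁴ s⁻².
N = √(1.2468 × 10⁻⁴) = 0.011166 rad s⁻¹ → T = 2π/N = 562.71 s ≈ 563 s.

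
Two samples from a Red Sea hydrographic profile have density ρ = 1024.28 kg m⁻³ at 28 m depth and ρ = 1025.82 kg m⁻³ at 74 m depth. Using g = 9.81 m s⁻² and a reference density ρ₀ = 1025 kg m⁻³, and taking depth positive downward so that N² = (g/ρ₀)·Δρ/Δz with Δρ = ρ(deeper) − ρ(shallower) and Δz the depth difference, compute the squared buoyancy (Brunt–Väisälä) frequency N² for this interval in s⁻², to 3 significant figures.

3.20 × 10⁻⁴ s⁻²

Δρ = 1025.82 − 1024.28 = 1.54 kg m⁻³ over Δz = 74 − 28 = 46 m.
N² = (9.81/1025) × (1.54/46) = 3.2041 × 10⁻⁴ s⁻² ≈ 3.20 × 10⁻⁴ s⁻².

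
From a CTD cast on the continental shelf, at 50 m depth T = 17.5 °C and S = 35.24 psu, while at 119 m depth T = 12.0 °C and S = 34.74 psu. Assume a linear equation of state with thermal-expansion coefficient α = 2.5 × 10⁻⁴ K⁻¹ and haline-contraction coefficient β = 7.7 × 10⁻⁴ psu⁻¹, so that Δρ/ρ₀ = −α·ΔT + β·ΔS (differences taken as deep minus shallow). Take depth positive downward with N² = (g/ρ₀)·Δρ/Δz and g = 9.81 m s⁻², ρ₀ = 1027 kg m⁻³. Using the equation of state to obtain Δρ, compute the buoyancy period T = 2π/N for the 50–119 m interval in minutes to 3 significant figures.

ΔT = -5.5 K, ΔS = -0.50 psu (deep − shallow).
Δρ/ρ₀ = −αΔT + βΔS = 1.375 × 10⁻³ − 3.85 × 10⁻⁴ = 9.90 × 10⁻⁴, so Δρ ≈ 1.017 kg m⁻³.
N² = (g/ρ₀)·Δρ/Δz = g·(Δρ/ρ₀)/Δz = 9.81 × 9.90 × 10⁻⁴ / 69 = 1.4075 × 10⁻⁴ s⁻².
N = √(1.4075 × 10⁻⁴) = 0.011864 rad s⁻¹ → T = 2π/N = 529.60 s = 8.8267 min ≈ 8.83 min.

8.83 min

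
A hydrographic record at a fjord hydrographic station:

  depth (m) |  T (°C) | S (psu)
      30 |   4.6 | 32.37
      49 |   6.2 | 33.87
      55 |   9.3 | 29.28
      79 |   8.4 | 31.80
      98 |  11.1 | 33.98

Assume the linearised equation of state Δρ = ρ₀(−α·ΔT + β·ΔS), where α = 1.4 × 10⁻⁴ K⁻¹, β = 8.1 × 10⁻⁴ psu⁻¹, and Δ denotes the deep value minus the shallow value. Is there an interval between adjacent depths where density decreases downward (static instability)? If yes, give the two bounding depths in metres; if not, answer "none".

Evaluate Δρ/ρ₀ = −αΔT + βΔS across each adjacent pair:
  30–49 m: −αΔT+βΔS = −(1.4 × 10⁻⁴)(+1.6)+(8.1 × 10⁻⁴)(+1.50) = 9.9 × 10⁻⁴ → stable
  49–55 m: −αΔT+βΔS = −(1.4 × 10⁻⁴)(+3.1)+(8.1 × 10⁻⁴)(-4.59) = -4.2 × 10⁻³ → UNSTABLE
  55–79 m: −αΔT+βΔS = −(1.4 × 10⁻⁴)(-0.9)+(8.1 × 10⁻⁴)(+2.52) = 2.2 × 10⁻³ → stable
  79–98 m: −αΔT+βΔS = −(1.4 × 10⁻⁴)(+2.7)+(8.1 × 10⁻⁴)(+2.18) = 1.4 × 10⁻³ → stable
The 49–55 m interval has Δρ < 0: lighter water underlies denser water.

49–55 m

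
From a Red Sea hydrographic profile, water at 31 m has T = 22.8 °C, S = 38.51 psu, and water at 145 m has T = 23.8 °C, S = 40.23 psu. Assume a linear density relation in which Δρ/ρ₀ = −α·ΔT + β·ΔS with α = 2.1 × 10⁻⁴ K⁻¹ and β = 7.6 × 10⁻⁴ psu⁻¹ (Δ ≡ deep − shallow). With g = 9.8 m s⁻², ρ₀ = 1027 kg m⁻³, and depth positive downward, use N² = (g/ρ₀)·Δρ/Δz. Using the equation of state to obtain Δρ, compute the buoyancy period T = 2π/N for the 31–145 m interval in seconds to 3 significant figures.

647 s

ΔT = +1.0 K, ΔS = +1.72 psu (deep − shallow).
Δρ/ρ₀ = −αΔT + βΔS = -2.10 × 10⁻⁴ + 1.3072 × 10⁻³ = 1.0972 × 10⁻³, so Δρ ≈ 1.127 kg m⁻³.
N² = (g/ρ₀)·Δρ/Δz = g·(Δρ/ρ₀)/Δz = 9.8 × 1.0972 × 10⁻³ / 114 = 9.4321 × 10⁻⁵ s⁻².
N = √(9.4321 × 10⁻⁵) = 9.7119 × 10⁻³ rad s⁻¹ → T = 2π/N = 646.96 s ≈ 647 s.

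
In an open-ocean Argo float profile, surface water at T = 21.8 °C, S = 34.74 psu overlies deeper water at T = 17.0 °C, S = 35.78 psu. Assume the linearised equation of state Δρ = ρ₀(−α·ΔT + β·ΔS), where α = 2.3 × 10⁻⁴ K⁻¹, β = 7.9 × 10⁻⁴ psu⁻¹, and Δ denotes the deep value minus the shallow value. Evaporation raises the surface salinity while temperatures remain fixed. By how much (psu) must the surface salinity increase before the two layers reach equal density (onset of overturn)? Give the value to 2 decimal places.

Neutral buoyancy requires −α(T_deep − T_surf) + β(S_deep − S_surf′) = 0.
S_surf′ = S_deep − (α/β)·ΔT = 35.78 − (2.3 × 10⁻⁴/7.9 × 10⁻⁴)·(-4.8) = 37.1775 psu.
Increase required: 37.1775 − 34.74 = 2.4375 psu.

2.44 psu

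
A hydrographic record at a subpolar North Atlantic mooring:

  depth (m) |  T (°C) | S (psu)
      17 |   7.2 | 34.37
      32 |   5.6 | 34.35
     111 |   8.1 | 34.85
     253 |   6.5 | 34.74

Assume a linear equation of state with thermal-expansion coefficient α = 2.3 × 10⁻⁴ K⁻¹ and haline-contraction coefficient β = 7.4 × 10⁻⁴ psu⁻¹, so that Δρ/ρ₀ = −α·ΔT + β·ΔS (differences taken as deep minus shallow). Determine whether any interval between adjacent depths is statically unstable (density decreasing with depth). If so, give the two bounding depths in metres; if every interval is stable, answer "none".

32–111 m

Evaluate Δρ/ρ₀ = −αΔT + βΔS across each adjacent pair:
  17–32 m: −αΔT+βΔS = −(2.3 × 10⁻⁴)(-1.6)+(7.4 × 10⁻⁴)(-0.02) = 3.5 × 10⁻⁴ → stable
  32–111 m: −αΔT+βΔS = −(2.3 × 10⁻⁴)(+2.5)+(7.4 × 10⁻⁴)(+0.50) = -2.0 × 10⁻⁴ → UNSTABLE
  111–253 m: −αΔT+βΔS = −(2.3 × 10⁻⁴)(-1.6)+(7.4 × 10⁻⁴)(-0.11) = 2.9 × 10⁻⁴ → stable
The 32–111 m interval has Δρ < 0: lighter water underlies denser water.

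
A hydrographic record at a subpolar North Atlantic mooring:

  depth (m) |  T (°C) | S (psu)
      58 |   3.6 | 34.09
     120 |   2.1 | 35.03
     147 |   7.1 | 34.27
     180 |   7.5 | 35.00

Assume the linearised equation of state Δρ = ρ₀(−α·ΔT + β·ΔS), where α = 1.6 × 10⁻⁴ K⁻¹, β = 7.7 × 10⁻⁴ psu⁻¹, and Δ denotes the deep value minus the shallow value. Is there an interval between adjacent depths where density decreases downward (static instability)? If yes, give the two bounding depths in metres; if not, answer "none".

120–147 m

Evaluate Δρ/ρ₀ = −αΔT + βΔS across each adjacent pair:
  58–120 m: −αΔT+βΔS = −(1.6 × 10⁻⁴)(-1.5)+(7.7 × 10⁻⁴)(+0.94) = 9.6 × 10⁻⁴ → stable
  120–147 m: −αΔT+βΔS = −(1.6 × 10⁻⁴)(+5.0)+(7.7 × 10⁻⁴)(-0.76) = -1.4 × 10⁻³ → UNSTABLE
  147–180 m: −αΔT+βΔS = −(1.6 × 10⁻⁴)(+0.4)+(7.7 × 10⁻⁴)(+0.73) = 5.0 × 10⁻⁴ → stable
The 120–147 m interval has Δρ < 0: lighter water underlies denser water.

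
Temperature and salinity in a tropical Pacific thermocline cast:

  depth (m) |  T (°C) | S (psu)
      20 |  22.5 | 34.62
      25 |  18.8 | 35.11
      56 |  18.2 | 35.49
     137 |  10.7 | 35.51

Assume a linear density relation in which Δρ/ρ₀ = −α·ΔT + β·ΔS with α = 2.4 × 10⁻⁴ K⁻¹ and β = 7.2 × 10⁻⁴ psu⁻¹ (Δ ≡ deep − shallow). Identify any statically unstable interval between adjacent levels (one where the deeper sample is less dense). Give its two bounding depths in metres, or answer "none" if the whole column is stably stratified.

none

Evaluate Δρ/ρ₀ = −αΔT + βΔS across each adjacent pair:
  20–25 m: −αΔT+βΔS = −(2.4 × 10⁻⁴)(-3.7)+(7.2 × 10⁻⁴)(+0.49) = 1.2 × 10⁻³ → stable
  25–56 m: −αΔT+βΔS = −(2.4 × 10⁻⁴)(-0.6)+(7.2 × 10⁻⁴)(+0.38) = 4.2 × 10⁻⁴ → stable
  56–137 m: −αΔT+βΔS = −(2.4 × 10⁻⁴)(-7.5)+(7.2 × 10⁻⁴)(+0.02) = 1.8 × 10⁻³ → stable
Every interval has Δρ > 0: the column is stably stratified throughout.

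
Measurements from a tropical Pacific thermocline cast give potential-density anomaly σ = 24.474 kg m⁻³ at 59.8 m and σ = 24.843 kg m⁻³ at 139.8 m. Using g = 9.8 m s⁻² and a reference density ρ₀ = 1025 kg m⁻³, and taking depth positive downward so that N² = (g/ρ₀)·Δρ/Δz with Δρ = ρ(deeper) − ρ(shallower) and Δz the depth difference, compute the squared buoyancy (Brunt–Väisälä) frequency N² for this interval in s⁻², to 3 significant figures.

4.41 × 10⁻⁵ s⁻²

Δρ = 1024.843 − 1024.474 = 0.369 kg m⁻³ over Δz = 139.8 − 59.8 = 80 m.
N² = (9.8/1025) × (0.369/80) = 4.4100 × 10⁻⁵ s⁻² ≈ 4.41 × 10⁻⁵ s⁻².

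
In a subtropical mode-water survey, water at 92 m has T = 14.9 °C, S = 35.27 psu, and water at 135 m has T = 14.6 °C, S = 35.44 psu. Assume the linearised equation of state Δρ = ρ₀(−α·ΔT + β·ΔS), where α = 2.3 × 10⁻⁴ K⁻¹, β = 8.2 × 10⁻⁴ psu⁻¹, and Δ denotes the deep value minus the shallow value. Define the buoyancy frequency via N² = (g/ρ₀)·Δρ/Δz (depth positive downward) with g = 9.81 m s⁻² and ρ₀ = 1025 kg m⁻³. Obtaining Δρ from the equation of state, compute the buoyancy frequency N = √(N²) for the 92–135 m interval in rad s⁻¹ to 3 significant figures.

ΔT = -0.3 K, ΔS = +0.17 psu (deep − shallow).
Δρ/ρ₀ = −αΔT + βΔS = 6.90 × 10⁻⁵ + 1.394 × 10⁻⁴ = 2.084 × 10⁻⁴, so Δρ ≈ 0.2136 kg m⁻³.
N² = (g/ρ₀)·Δρ/Δz = g·(Δρ/ρ₀)/Δz = 9.81 × 2.084 × 10⁻⁴ / 43 = 4.7544 × 10⁻⁵ s⁻².
N = √(4.7544 × 10⁻⁵) = 6.8952 × 10⁻³ rad s⁻¹ ≈ 6.90 × 10⁻³ rad s⁻¹.

6.90 × 10⁻³ rad s⁻¹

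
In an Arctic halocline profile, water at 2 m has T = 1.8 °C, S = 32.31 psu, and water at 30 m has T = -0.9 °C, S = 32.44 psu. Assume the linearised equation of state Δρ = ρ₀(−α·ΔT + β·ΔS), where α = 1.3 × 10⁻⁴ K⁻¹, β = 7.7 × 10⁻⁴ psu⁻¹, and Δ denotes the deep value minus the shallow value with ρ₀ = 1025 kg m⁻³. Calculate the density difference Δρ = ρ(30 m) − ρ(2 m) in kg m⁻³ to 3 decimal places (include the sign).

+0.462 kg m⁻³

ΔT = -2.7 K, ΔS = +0.13 psu (deep − shallow).
Δρ/ρ₀ = −(1.3 × 10⁻⁴)(-2.7) + (7.7 × 10⁻⁴)(+0.13) = 4.511 × 10⁻⁴.
Δρ = 1025 × (4.511 × 10⁻⁴) = +0.462 kg m⁻³.
Positive Δρ: denser below, stable.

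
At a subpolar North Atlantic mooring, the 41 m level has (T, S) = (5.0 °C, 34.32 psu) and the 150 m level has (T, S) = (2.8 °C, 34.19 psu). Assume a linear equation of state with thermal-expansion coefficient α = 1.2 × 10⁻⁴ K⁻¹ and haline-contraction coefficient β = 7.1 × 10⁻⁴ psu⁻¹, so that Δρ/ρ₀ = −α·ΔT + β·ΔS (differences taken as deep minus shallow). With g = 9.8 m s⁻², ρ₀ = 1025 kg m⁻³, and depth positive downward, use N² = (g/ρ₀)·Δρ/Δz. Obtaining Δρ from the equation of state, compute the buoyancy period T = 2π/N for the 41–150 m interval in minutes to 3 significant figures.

26.7 min

ΔT = -2.2 K, ΔS = -0.13 psu (deep − shallow).
Δρ/ρ₀ = −αΔT + βΔS = 2.64 × 10⁻⁴ − 9.23 × 10⁻⁵ = 1.717 × 10⁻⁴, so Δρ ≈ 0.1760 kg m⁻³.
N² = (g/ρ₀)·Δρ/Δz = g·(Δρ/ρ₀)/Δz = 9.8 × 1.717 × 10⁻⁴ / 109 = 1.5437 × 10⁻⁵ s⁻².
N = √(1.5437 × 10⁻⁵) = 3.9290 × 10⁻³ rad s⁻¹ → T = 2π/N = 1.5992 × 10³ s = 26.653 min ≈ 26.7 min.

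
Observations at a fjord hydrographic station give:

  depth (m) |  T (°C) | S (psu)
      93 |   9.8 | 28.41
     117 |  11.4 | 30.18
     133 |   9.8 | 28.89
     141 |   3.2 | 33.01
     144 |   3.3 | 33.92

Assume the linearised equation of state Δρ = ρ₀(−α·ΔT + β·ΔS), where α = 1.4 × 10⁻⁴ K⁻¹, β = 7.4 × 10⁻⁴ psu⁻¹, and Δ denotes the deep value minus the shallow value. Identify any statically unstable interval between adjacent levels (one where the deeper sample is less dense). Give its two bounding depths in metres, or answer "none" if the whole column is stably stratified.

117–133 m

Evaluate Δρ/ρ₀ = −αΔT + βΔS across each adjacent pair:
  93–117 m: −αΔT+βΔS = −(1.4 × 10⁻⁴)(+1.6)+(7.4 × 10⁻⁴)(+1.77) = 1.1 × 10⁻³ → stable
  117–133 m: −αΔT+βΔS = −(1.4 × 10⁻⁴)(-1.6)+(7.4 × 10⁻⁴)(-1.29) = -7.3 × 10⁻⁴ → UNSTABLE
  133–141 m: −αΔT+βΔS = −(1.4 × 10⁻⁴)(-6.6)+(7.4 × 10⁻⁴)(+4.12) = 4.0 × 10⁻³ → stable
  141–144 m: −αΔT+βΔS = −(1.4 × 10⁻⁴)(+0.1)+(7.4 × 10⁻⁴)(+0.91) = 6.6 × 10⁻⁴ → stable
The 117–133 m interval has Δρ < 0: lighter water underlies denser water.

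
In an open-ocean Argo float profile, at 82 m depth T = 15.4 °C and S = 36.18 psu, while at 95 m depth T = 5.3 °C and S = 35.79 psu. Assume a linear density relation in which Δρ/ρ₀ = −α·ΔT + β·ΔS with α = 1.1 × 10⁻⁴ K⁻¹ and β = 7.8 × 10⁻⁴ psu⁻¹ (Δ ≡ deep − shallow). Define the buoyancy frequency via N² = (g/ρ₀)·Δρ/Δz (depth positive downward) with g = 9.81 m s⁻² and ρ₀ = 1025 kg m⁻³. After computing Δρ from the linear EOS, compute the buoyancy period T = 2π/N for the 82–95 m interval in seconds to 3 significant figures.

255 s

ΔT = -10.1 K, ΔS = -0.39 psu (deep − shallow).
Δρ/ρ₀ = −αΔT + βΔS = 1.111 × 10⁻³ − 3.042 × 10⁻⁴ = 8.068 × 10⁻⁴, so Δρ ≈ 0.8270 kg m⁻³.
N² = (g/ρ₀)·Δρ/Δz = g·(Δρ/ρ₀)/Δz = 9.81 × 8.068 × 10⁻⁴ / 13 = 6.0882 × 10⁻⁴ s⁻².
N = √(6.0882 × 10⁻⁴) = 0.024674 rad s⁻¹ → T = 2π/N = 254.65 s ≈ 255 s.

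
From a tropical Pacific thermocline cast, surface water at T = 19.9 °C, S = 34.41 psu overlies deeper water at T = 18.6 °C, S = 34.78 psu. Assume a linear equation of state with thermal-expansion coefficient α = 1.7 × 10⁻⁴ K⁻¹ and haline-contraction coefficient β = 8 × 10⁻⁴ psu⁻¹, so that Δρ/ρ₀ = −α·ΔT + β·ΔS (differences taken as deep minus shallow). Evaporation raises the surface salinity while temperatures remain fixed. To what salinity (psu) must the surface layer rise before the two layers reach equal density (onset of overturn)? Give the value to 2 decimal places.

35.06 psu

Neutral buoyancy requires −α(T_deep − T_surf) + β(S_deep − S_surf′) = 0.
S_surf′ = S_deep − (α/β)·ΔT = 34.78 − (1.7 × 10⁻⁴/8 × 10⁻⁴)·(-1.3) = 35.0562 psu.
Increase required: 35.0562 − 34.41 = 0.6462 psu.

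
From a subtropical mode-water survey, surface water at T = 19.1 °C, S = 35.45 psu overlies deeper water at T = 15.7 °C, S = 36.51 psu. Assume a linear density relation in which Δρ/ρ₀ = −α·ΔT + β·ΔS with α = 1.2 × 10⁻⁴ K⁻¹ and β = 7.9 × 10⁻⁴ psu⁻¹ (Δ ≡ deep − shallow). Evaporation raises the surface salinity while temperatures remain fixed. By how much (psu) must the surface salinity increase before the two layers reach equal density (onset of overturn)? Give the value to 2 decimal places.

1.58 psu

Neutral buoyancy requires −α(T_deep − T_surf) + β(S_deep − S_surf′) = 0.
S_surf′ = S_deep − (α/β)·ΔT = 36.51 − (1.2 × 10⁻⁴/7.9 × 10⁻⁴)·(-3.4) = 37.0265 psu.
Increase required: 37.0265 − 35.45 = 1.5765 psu.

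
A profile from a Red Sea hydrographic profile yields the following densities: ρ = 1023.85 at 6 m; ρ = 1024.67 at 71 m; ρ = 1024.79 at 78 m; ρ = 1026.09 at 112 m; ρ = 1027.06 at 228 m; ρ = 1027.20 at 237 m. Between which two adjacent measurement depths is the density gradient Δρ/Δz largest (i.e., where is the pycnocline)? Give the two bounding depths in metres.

78–112 m

Compute the density gradient over each adjacent pair:
  6–71 m: Δρ/Δz = 0.82/65 = 0.013 kg m⁻⁴
  71–78 m: Δρ/Δz = 0.12/7 = 0.017 kg m⁻⁴
  78–112 m: Δρ/Δz = 1.30/34 = 0.038 kg m⁻⁴
  112–228 m: Δρ/Δz = 0.97/116 = 8.4 × 10⁻³ kg m⁻⁴
  228–237 m: Δρ/Δz = 0.14/9 = 0.016 kg m⁻⁴
The largest gradient is in the 78–112 m interval — the pycnocline.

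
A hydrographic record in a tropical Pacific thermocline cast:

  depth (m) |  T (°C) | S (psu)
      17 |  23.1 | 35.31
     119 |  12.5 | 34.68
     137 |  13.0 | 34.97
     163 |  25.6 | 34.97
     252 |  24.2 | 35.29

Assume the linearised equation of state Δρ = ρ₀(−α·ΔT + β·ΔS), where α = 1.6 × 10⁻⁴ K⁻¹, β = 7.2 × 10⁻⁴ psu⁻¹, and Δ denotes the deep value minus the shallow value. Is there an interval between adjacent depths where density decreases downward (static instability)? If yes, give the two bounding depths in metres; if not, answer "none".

Evaluate Δρ/ρ₀ = −αΔT + βΔS across each adjacent pair:
  17–119 m: −αΔT+βΔS = −(1.6 × 10⁻⁴)(-10.6)+(7.2 × 10⁻⁴)(-0.63) = 1.2 × 10⁻³ → stable
  119–137 m: −αΔT+βΔS = −(1.6 × 10⁻⁴)(+0.5)+(7.2 × 10⁻⁴)(+0.29) = 1.3 × 10⁻⁴ → stable
  137–163 m: −αΔT+βΔS = −(1.6 × 10⁻⁴)(+12.6)+(7.2 × 10⁻⁴)(+0.00) = -2.0 × 10⁻³ → UNSTABLE
  163–252 m: −αΔT+βΔS = −(1.6 × 10⁻⁴)(-1.4)+(7.2 × 10⁻⁴)(+0.32) = 4.5 × 10⁻⁴ → stable
The 137–163 m interval has Δρ < 0: lighter water underlies denser water.

137–163 m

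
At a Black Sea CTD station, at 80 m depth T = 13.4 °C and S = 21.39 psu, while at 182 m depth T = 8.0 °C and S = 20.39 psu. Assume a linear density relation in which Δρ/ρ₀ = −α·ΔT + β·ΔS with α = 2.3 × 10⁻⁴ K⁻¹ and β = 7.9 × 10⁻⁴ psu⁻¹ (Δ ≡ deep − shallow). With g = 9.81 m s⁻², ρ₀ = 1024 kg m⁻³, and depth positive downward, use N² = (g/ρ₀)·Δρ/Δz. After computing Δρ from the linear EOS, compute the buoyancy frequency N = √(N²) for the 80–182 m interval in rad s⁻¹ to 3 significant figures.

ΔT = -5.4 K, ΔS = -1.00 psu (deep − shallow).
Δρ/ρ₀ = −αΔT + βΔS = 1.242 × 10⁻³ − 7.90 × 10⁻⁴ = 4.52 × 10⁻⁴, so Δρ ≈ 0.4628 kg m⁻³.
N² = (g/ρ₀)·Δρ/Δz = g·(Δρ/ρ₀)/Δz = 9.81 × 4.52 × 10⁻⁴ / 102 = 4.3472 × 10⁻⁵ s⁻².
N = √(4.3472 × 10⁻⁵) = 6.5933 × 10⁻³ rad s⁻¹ ≈ 6.59 × 10⁻³ rad s⁻¹.

6.59 × 10⁻³ rad s⁻¹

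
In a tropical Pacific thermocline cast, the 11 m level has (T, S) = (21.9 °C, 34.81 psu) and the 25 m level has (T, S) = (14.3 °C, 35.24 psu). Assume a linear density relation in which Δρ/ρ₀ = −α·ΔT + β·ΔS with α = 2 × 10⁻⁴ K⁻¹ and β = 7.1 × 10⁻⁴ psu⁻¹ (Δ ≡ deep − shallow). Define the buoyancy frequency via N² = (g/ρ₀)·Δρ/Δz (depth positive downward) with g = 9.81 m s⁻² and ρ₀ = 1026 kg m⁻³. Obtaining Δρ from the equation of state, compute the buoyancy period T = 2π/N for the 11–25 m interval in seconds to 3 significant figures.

176 s

ΔT = -7.6 K, ΔS = +0.43 psu (deep − shallow).
Δρ/ρ₀ = −αΔT + βΔS = 1.52 × 10⁻³ + 3.053 × 10⁻⁴ = 1.8253 × 10⁻³, so Δρ ≈ 1.873 kg m⁻³.
N² = (g/ρ₀)·Δρ/Δz = g·(Δρ/ρ₀)/Δz = 9.81 × 1.8253 × 10⁻³ / 14 = 1.2790 × 10⁻³ s⁻².
N = √(1.2790 × 10⁻³) = 0.035763 rad s⁻¹ → T = 2π/N = 175.69 s ≈ 176 s.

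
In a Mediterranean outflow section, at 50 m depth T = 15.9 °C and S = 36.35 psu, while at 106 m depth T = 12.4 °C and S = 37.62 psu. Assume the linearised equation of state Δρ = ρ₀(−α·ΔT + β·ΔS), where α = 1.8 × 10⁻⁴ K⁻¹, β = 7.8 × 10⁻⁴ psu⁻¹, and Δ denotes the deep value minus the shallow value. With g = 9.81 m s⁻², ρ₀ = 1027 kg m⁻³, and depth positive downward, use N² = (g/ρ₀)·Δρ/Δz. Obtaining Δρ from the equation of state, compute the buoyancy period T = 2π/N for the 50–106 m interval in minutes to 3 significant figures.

6.22 min

ΔT = -3.5 K, ΔS = +1.27 psu (deep − shallow).
Δρ/ρ₀ = −αΔT + βΔS = 6.30 × 10⁻⁴ + 9.906 × 10⁻⁴ = 1.6206 × 10⁻³, so Δρ ≈ 1.664 kg m⁻³.
N² = (g/ρ₀)·Δρ/Δz = g·(Δρ/ρ₀)/Δz = 9.81 × 1.6206 × 10⁻³ / 56 = 2.8389 × 10⁻⁴ s⁻².
N = √(2.8389 × 10⁻⁴) = 0.016849 rad s⁻¹ → T = 2π/N = 372.91 s = 6.2152 min ≈ 6.22 min.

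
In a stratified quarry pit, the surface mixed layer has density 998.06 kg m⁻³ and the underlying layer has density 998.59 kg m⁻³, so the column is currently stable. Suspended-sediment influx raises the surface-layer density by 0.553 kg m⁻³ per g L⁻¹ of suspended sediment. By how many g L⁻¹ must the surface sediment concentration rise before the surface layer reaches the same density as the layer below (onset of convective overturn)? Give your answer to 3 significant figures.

0.958 g L⁻¹

Density deficit of the surface layer: 998.59 − 998.06 = 0.53 kg m⁻³.
Required change = 0.53 / 0.553 = 0.958 g L⁻¹.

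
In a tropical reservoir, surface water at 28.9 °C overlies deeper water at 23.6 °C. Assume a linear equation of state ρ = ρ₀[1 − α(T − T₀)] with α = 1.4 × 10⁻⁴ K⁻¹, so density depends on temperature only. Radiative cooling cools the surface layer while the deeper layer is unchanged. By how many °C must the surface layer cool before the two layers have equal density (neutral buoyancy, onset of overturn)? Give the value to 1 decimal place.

With temperature the only control, equal density requires T_surf′ = T_deep.
T_surf′ = 23.6 °C.
Cooling required: 28.9 − 23.6 = 5.3 °C.

5.3 °C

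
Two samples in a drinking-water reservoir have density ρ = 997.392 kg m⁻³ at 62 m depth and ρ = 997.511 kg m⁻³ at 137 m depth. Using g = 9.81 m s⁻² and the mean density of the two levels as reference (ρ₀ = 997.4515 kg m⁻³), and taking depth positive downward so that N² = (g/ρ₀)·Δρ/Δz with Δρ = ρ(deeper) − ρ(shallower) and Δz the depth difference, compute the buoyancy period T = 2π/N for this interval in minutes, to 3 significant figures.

26.5 min

Δρ = 997.511 − 997.392 = 0.119 kg m⁻³ over Δz = 137 − 62 = 75 m.
N² = (9.81/997.4515) × (0.119/75) = 1.5605 × 10⁻⁵ s⁻².
N = √(1.5605 × 10⁻⁵) = 3.9503 × 10⁻³ rad s⁻¹, so T = 2π/N = 1.5906 × 10³ s = 26.510 min ≈ 26.5 min.
Since Δρ > 0 the layer is stably stratified.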